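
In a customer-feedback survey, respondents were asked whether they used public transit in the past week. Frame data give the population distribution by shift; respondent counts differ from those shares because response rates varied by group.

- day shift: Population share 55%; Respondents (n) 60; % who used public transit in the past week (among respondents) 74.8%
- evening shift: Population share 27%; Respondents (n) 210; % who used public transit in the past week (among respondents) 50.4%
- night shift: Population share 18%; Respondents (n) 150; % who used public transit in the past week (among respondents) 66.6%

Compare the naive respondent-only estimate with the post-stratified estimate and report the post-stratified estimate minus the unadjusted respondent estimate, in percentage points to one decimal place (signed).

+7.1 percentage points

Without adjustment, the pooled respondent share is:
  (60/420)×74.8 + (210/420)×50.4 + (150/420)×66.6 = 59.6714%
Post-stratifying to population shares instead:
  0.55×74.8 + 0.27×50.4 + 0.18×66.6 = 66.736%
Difference = 66.736 − 59.6714 = 7.0646 pp.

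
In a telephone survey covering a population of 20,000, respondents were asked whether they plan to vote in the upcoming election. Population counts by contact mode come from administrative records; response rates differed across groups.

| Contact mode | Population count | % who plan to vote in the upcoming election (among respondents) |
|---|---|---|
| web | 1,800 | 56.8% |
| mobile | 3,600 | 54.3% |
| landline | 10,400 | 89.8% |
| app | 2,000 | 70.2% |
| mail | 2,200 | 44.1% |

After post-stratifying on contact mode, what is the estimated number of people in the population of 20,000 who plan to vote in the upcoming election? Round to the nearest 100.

14,700

Each cell contributes its population count × the respondent rate:
  web: 1,800 × 56.8% = 1022.4
  mobile: 3,600 × 54.3% = 1954.8
  landline: 10,400 × 89.8% = 9339.2
  app: 2,000 × 70.2% = 1404
  mail: 2,200 × 44.1% = 970.2
Estimated total = 14690.6 → 14,700.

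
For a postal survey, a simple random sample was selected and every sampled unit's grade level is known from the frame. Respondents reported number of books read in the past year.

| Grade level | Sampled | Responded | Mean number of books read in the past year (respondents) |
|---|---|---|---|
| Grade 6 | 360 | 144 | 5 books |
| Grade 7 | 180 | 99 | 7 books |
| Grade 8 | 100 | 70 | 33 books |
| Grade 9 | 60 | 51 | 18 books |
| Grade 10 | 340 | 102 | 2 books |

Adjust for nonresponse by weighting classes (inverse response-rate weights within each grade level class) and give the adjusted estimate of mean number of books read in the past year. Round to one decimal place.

Response rates by class: Grade 6 144/360 = 40%, Grade 7 99/180 = 55%, Grade 8 70/100 = 70%, Grade 9 51/60 = 85%, Grade 10 102/340 = 30%.
With weight = n_sampled/n_responded per class, the weighted class total is n_sampled:
  Grade 6: 360 × 5 = 1800
  Grade 7: 180 × 7 = 1260
  Grade 8: 100 × 33 = 3300
  Grade 9: 60 × 18 = 1080
  Grade 10: 340 × 2 = 680
Adjusted estimate = 8120 / 1,040 = 7.80769 → 7.8.

7.8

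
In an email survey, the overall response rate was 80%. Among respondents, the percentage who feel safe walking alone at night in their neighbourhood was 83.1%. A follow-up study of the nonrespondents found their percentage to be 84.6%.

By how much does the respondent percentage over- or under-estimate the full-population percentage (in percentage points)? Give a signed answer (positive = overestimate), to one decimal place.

-0.3 percentage points

Nonresponse fraction = 1 − 0.8 = 0.2.
Bias = (nonresponse fraction) × (respondent percentage − nonrespondent percentage)
     = 0.2 × (83.1 − 84.6) = 0.2 × -1.5 = -0.3.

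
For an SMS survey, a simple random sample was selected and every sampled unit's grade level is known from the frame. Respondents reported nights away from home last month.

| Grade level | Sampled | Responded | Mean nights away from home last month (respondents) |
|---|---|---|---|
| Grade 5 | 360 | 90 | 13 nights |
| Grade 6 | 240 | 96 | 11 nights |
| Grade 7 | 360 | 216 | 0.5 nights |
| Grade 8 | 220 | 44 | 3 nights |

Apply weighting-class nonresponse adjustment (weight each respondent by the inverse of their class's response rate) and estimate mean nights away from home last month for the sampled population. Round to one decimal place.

Response rates by class: Grade 5 90/360 = 25%, Grade 6 96/240 = 40%, Grade 7 216/360 = 60%, Grade 8 44/220 = 20%.
With weight = n_sampled/n_responded per class, the weighted class total is n_sampled:
  Grade 5: 360 × 13 = 4680
  Grade 6: 240 × 11 = 2640
  Grade 7: 360 × 0.5 = 180
  Grade 8: 220 × 3 = 660
Adjusted estimate = 8160 / 1,180 = 6.91525 → 6.9.

6.9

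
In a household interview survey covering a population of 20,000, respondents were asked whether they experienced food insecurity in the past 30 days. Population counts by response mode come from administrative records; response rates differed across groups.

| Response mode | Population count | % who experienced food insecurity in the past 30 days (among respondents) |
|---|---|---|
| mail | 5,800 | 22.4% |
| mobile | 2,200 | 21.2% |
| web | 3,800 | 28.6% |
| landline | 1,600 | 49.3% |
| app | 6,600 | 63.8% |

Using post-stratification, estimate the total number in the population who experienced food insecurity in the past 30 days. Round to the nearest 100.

7,900

Each cell contributes its population count × the respondent rate:
  mail: 5,800 × 22.4% = 1299.2
  mobile: 2,200 × 21.2% = 466.4
  web: 3,800 × 28.6% = 1086.8
  landline: 1,600 × 49.3% = 788.8
  app: 6,600 × 63.8% = 4210.8
Estimated total = 7852 → 7,900.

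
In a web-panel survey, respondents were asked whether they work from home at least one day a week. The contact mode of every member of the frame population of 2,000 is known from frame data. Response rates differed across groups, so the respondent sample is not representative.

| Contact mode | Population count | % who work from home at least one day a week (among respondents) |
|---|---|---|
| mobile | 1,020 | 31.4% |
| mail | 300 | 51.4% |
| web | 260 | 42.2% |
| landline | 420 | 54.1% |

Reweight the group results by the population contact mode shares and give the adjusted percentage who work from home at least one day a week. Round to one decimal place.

40.6%

Reweight to the known contact mode distribution:
  mobile: (1,020/2,000) × 31.4 = 16.014
  mail: (300/2,000) × 51.4 = 7.71
  web: (260/2,000) × 42.2 = 5.486
  landline: (420/2,000) × 54.1 = 11.361
Post-stratified estimate = 40.571 → 40.6%.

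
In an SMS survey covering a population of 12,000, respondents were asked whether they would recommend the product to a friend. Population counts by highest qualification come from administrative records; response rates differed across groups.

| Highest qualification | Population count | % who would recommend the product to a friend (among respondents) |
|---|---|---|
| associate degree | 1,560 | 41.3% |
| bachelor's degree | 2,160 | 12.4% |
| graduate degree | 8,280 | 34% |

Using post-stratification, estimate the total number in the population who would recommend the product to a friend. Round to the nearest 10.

3,730

Apply each group's respondent rate to its population count:
  associate degree: 1,560 × 41.3% = 644.28
  bachelor's degree: 2,160 × 12.4% = 267.84
  graduate degree: 8,280 × 34% = 2815.2
Estimated total = 3727.32 → 3,730.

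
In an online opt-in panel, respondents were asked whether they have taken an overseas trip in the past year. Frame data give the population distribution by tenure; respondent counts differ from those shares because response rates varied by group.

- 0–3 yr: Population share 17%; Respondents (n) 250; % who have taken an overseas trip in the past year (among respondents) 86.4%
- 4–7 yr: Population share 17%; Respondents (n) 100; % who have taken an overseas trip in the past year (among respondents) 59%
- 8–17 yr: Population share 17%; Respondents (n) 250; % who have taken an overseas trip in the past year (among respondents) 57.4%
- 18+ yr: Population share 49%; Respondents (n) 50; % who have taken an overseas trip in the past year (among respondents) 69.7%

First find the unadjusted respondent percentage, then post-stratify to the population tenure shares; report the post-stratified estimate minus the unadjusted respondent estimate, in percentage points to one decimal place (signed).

-1.1 percentage points

Without adjustment, the pooled respondent share is:
  (250/650)×86.4 + (100/650)×59 + (250/650)×57.4 + (50/650)×69.7 = 69.7462%
Reweighting by population tenure shares:
  0.17×86.4 + 0.17×59 + 0.17×57.4 + 0.49×69.7 = 68.629%
Difference = 68.629 − 69.7462 = -1.1172 pp.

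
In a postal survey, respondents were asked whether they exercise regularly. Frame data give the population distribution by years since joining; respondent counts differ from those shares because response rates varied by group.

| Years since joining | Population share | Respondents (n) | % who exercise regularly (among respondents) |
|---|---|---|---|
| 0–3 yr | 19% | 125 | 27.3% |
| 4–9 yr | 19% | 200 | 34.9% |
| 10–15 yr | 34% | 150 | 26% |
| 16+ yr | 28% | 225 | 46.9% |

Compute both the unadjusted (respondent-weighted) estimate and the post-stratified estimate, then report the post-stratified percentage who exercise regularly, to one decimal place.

Without adjustment, the pooled respondent share is:
  (125/700)×27.3 + (200/700)×34.9 + (150/700)×26 + (225/700)×46.9 = 35.4929%
Post-stratifying to population shares instead:
  0.19×27.3 + 0.19×34.9 + 0.34×26 + 0.28×46.9 = 33.79%

33.8%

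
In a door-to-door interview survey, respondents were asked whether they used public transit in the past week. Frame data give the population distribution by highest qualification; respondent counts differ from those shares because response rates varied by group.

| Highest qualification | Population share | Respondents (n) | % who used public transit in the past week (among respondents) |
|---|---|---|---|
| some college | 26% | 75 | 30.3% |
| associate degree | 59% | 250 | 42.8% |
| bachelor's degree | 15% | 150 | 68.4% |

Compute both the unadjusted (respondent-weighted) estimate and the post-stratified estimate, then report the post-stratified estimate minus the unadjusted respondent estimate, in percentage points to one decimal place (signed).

-5.5 percentage points

Unadjusted (pooled respondent) estimate weights by respondent counts:
  (75/475)×30.3 + (250/475)×42.8 + (150/475)×68.4 = 48.9105%
Reweighting by population highest qualification shares:
  0.26×30.3 + 0.59×42.8 + 0.15×68.4 = 43.39%
Difference = 43.39 − 48.9105 = -5.5205 pp.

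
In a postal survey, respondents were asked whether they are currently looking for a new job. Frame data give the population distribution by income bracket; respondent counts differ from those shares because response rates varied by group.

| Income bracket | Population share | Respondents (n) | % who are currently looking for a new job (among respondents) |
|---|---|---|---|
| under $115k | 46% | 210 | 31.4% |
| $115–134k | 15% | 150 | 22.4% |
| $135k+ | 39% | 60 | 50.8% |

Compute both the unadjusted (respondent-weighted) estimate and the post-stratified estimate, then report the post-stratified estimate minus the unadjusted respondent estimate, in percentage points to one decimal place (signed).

+6.7 percentage points

Naive respondent-only estimate (weights = respondent counts):
  (210/420)×31.4 + (150/420)×22.4 + (60/420)×50.8 = 30.9571%
Reweighting by population income bracket shares:
  0.46×31.4 + 0.15×22.4 + 0.39×50.8 = 37.616%
Difference = 37.616 − 30.9571 = 6.6589 pp.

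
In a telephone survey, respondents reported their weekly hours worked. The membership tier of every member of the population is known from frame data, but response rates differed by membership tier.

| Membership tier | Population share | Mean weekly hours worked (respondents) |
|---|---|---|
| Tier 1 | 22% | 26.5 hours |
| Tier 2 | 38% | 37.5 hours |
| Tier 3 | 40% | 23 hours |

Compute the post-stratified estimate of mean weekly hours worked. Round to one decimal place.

29.3

Reweight to the known membership tier distribution:
  Tier 1: 0.22 × 26.5 = 5.83
  Tier 2: 0.38 × 37.5 = 14.25
  Tier 3: 0.4 × 23 = 9.2
Post-stratified estimate = 29.28 → 29.3.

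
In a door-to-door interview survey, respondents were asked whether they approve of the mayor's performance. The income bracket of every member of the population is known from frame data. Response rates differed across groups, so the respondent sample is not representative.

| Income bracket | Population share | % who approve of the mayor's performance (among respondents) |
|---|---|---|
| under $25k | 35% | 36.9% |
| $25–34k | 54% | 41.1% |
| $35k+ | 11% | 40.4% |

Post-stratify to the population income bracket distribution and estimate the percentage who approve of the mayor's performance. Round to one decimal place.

Weight each group's respondent value by its population share:
  under $25k: 0.35 × 36.9 = 12.915
  $25–34k: 0.54 × 41.1 = 22.194
  $35k+: 0.11 × 40.4 = 4.444
Post-stratified estimate = 39.553 → 39.6%.

39.6%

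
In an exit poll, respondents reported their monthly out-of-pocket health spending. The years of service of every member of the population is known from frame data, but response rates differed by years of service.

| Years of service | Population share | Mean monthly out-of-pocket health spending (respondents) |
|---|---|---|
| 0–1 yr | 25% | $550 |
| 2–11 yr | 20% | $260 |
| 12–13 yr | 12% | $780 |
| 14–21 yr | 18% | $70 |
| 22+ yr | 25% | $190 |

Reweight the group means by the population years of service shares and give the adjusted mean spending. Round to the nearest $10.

$340

Each cell contributes population-share × respondent value:
  0–1 yr: 0.25 × 550 = 137.5
  2–11 yr: 0.2 × 260 = 52
  12–13 yr: 0.12 × 780 = 93.6
  14–21 yr: 0.18 × 70 = 12.6
  22+ yr: 0.25 × 190 = 47.5
Post-stratified estimate = 343.2 → $340.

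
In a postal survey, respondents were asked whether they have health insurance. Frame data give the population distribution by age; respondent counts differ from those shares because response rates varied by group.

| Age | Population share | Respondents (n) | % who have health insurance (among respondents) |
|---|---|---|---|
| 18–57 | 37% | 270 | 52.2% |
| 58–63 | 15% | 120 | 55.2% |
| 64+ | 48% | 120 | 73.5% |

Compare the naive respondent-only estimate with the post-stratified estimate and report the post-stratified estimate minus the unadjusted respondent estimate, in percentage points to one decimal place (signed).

Without adjustment, the pooled respondent share is:
  (270/510)×52.2 + (120/510)×55.2 + (120/510)×73.5 = 57.9176%
Post-stratified estimate weights by population shares:
  0.37×52.2 + 0.15×55.2 + 0.48×73.5 = 62.874%
Difference = 62.874 − 57.9176 = 4.9564 pp.

+5.0 percentage points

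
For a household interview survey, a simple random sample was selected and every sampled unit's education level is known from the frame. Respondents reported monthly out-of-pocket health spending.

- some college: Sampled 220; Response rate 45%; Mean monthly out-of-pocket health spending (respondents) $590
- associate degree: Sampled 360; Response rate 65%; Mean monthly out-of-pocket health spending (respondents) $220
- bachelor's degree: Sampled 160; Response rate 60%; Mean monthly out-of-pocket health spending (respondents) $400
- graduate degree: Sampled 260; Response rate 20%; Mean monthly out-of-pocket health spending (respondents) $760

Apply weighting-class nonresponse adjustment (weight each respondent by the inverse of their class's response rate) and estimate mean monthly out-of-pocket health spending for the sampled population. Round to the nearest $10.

Each respondent's weight = sampled/responded in their class; summing within a class gives n_sampled, so:
  some college: 220 × 590 = 129,800
  associate degree: 360 × 220 = 79,200
  bachelor's degree: 160 × 400 = 64,000
  graduate degree: 260 × 760 = 197,600
Adjusted estimate = 470,600 / 1,000 = 470.6 → $470.

$470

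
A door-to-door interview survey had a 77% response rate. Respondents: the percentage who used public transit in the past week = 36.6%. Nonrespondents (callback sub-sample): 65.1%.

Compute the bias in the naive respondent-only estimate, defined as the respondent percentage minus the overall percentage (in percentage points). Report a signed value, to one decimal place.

Nonresponse fraction = 1 − 0.77 = 0.23.
Bias = (nonresponse fraction) × (respondent percentage − nonrespondent percentage)
     = 0.23 × (36.6 − 65.1) = 0.23 × -28.5 = -6.555.

-6.6 percentage points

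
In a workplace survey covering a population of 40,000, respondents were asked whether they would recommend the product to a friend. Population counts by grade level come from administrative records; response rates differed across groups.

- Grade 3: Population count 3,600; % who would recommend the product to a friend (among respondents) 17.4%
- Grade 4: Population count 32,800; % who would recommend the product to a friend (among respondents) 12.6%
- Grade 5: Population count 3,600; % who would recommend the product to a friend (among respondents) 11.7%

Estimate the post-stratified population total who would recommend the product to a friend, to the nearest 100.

5,200

Each cell contributes its population count × the respondent rate:
  Grade 3: 3,600 × 17.4% = 626.4
  Grade 4: 32,800 × 12.6% = 4132.8
  Grade 5: 3,600 × 11.7% = 421.2
Estimated total = 5180.4 → 5,200.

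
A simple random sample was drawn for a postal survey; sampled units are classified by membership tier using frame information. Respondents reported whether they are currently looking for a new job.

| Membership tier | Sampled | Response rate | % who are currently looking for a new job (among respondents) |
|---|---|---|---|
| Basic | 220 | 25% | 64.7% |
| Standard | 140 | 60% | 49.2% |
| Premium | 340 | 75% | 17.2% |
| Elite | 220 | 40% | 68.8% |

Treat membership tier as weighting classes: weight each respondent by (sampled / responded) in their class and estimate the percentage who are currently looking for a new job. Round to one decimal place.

45.8%

Inverse-response-rate weighting restores each class to its sampled count, so class totals weight by n_sampled:
  Basic: 220 × 64.7 = 14,234
  Standard: 140 × 49.2 = 6888
  Premium: 340 × 17.2 = 5848
  Elite: 220 × 68.8 = 15,136
Adjusted estimate = 42,106 / 920 = 45.7674 → 45.8%.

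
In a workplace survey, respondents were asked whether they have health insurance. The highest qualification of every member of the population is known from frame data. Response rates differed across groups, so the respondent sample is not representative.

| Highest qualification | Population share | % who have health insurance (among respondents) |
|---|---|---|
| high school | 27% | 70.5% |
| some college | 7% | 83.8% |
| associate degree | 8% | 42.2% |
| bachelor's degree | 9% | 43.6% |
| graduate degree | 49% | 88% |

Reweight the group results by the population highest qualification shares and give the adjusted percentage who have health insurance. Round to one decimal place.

Post-stratification weights by population share, not respondent share:
  high school: 0.27 × 70.5 = 19.035
  some college: 0.07 × 83.8 = 5.866
  associate degree: 0.08 × 42.2 = 3.376
  bachelor's degree: 0.09 × 43.6 = 3.924
  graduate degree: 0.49 × 88 = 43.12
Post-stratified estimate = 75.321 → 75.3%.

75.3%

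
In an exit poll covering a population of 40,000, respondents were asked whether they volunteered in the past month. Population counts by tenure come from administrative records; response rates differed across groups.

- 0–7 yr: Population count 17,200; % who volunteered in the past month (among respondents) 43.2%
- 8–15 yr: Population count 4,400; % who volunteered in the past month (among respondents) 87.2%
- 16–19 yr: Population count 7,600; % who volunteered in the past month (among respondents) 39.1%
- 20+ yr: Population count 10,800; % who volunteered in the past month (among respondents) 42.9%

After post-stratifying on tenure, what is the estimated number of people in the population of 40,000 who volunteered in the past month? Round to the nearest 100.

18,900

Apply each group's respondent rate to its population count:
  0–7 yr: 17,200 × 43.2% = 7430.4
  8–15 yr: 4,400 × 87.2% = 3836.8
  16–19 yr: 7,600 × 39.1% = 2971.6
  20+ yr: 10,800 × 42.9% = 4633.2
Estimated total = 18,872 → 18,900.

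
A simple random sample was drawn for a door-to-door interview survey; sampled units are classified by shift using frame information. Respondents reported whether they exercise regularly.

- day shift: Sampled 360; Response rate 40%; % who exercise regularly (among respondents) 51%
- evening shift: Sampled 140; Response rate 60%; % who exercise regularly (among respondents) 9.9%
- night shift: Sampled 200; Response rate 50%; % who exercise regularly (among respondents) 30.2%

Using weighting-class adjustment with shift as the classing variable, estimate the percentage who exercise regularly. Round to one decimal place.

36.8%

Weighting each respondent by the inverse class response rate inflates each class back to its sampled size, so the class weight is n_sampled:
  day shift: 360 × 51 = 18,360
  evening shift: 140 × 9.9 = 1386
  night shift: 200 × 30.2 = 6040
Adjusted estimate = 25,786 / 700 = 36.8371 → 36.8%.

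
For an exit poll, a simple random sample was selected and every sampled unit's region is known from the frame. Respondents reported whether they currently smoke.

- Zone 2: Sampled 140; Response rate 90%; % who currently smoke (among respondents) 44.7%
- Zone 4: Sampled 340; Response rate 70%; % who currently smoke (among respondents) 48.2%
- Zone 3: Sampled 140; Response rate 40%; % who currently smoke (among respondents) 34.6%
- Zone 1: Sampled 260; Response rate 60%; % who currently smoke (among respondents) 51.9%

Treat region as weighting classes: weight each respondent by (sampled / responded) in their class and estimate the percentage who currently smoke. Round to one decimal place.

Inverse-response-rate weighting restores each class to its sampled count, so class totals weight by n_sampled:
  Zone 2: 140 × 44.7 = 6258
  Zone 4: 340 × 48.2 = 16,388
  Zone 3: 140 × 34.6 = 4844
  Zone 1: 260 × 51.9 = 13,494
Adjusted estimate = 40,984 / 880 = 46.5727 → 46.6%.

46.6%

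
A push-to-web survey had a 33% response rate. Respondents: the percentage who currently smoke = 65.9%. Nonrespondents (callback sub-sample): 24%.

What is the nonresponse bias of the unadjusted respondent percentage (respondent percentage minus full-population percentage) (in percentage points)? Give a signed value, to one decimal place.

+28.1 percentage points

Nonresponse fraction = 1 − 0.33 = 0.67.
Bias = (nonresponse fraction) × (respondent percentage − nonrespondent percentage)
     = 0.67 × (65.9 − 24) = 0.67 × 41.9 = 28.073.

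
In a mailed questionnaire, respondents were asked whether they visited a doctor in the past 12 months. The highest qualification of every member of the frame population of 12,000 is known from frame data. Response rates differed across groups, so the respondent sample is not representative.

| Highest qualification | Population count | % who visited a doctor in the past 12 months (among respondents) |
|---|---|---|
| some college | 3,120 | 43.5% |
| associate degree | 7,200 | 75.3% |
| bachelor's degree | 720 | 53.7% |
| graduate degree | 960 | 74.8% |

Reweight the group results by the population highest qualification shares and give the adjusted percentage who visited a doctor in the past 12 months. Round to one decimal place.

Reweight to the known highest qualification distribution:
  some college: (3,120/12,000) × 43.5 = 11.31
  associate degree: (7,200/12,000) × 75.3 = 45.18
  bachelor's degree: (720/12,000) × 53.7 = 3.222
  graduate degree: (960/12,000) × 74.8 = 5.984
Post-stratified estimate = 65.696 → 65.7%.

65.7%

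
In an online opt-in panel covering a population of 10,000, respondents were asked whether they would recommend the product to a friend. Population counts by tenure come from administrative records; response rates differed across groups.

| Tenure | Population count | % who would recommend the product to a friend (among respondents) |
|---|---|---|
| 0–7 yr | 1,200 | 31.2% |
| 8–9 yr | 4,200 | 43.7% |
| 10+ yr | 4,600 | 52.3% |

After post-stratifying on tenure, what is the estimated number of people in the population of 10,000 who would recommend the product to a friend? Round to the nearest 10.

Apply each group's respondent rate to its population count:
  0–7 yr: 1,200 × 31.2% = 374.4
  8–9 yr: 4,200 × 43.7% = 1835.4
  10+ yr: 4,600 × 52.3% = 2405.8
Estimated total = 4615.6 → 4,620.

4,620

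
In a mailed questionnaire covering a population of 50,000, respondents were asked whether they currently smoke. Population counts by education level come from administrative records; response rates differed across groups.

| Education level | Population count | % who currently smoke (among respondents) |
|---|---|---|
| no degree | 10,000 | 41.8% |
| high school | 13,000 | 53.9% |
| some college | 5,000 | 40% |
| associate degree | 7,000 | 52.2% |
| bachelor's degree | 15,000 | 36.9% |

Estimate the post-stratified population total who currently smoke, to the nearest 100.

22,400

Apply each group's respondent rate to its population count:
  no degree: 10,000 × 41.8% = 4180
  high school: 13,000 × 53.9% = 7007
  some college: 5,000 × 40% = 2000
  associate degree: 7,000 × 52.2% = 3654
  bachelor's degree: 15,000 × 36.9% = 5535
Estimated total = 22,376 → 22,400.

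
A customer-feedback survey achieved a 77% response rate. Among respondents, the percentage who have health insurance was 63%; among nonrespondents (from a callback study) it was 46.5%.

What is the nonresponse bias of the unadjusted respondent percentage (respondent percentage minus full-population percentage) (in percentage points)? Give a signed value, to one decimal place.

Nonresponse fraction = 1 − 0.77 = 0.23.
Bias = (nonresponse fraction) × (respondent percentage − nonrespondent percentage)
     = 0.23 × (63 − 46.5) = 0.23 × 16.5 = 3.795.

+3.8 percentage points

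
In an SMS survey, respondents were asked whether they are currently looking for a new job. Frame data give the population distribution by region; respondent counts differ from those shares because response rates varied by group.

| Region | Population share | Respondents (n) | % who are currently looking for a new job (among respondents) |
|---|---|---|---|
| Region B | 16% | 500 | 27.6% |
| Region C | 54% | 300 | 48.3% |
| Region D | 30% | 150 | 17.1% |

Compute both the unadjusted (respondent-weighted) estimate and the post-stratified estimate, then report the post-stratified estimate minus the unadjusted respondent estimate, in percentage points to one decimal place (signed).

+3.1 percentage points

Without adjustment, the pooled respondent share is:
  (500/950)×27.6 + (300/950)×48.3 + (150/950)×17.1 = 32.4789%
Post-stratified estimate weights by population shares:
  0.16×27.6 + 0.54×48.3 + 0.3×17.1 = 35.628%
Difference = 35.628 − 32.4789 = 3.1491 pp.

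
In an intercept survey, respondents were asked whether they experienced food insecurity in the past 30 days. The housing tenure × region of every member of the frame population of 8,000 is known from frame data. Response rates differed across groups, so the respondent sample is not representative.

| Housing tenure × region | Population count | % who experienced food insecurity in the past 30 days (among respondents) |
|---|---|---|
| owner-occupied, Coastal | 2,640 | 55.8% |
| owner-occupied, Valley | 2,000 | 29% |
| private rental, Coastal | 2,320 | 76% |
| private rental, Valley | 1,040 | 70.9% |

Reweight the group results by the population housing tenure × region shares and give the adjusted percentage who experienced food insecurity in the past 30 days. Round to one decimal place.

56.9%

Each cell contributes population-share × respondent value:
  owner-occupied, Coastal: (2,640/8,000) × 55.8 = 18.414
  owner-occupied, Valley: (2,000/8,000) × 29 = 7.25
  private rental, Coastal: (2,320/8,000) × 76 = 22.04
  private rental, Valley: (1,040/8,000) × 70.9 = 9.217
Post-stratified estimate = 56.921 → 56.9%.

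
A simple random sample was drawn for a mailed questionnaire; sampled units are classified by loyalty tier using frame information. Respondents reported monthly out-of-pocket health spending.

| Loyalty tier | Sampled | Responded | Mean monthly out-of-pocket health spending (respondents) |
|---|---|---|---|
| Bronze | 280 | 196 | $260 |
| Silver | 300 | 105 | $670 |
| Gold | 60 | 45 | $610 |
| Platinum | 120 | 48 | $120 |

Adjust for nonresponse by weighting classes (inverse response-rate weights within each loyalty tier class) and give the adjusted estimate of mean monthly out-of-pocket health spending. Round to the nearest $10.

Class response rates: Bronze 196/280 = 70%, Silver 105/300 = 35%, Gold 45/60 = 75%, Platinum 48/120 = 40%.
Weighting each respondent by the inverse class response rate inflates each class back to its sampled size, so the class weight is n_sampled:
  Bronze: 280 × 260 = 72,800
  Silver: 300 × 670 = 201,000
  Gold: 60 × 610 = 36,600
  Platinum: 120 × 120 = 14,400
Adjusted estimate = 324,800 / 760 = 427.368 → $430.

$430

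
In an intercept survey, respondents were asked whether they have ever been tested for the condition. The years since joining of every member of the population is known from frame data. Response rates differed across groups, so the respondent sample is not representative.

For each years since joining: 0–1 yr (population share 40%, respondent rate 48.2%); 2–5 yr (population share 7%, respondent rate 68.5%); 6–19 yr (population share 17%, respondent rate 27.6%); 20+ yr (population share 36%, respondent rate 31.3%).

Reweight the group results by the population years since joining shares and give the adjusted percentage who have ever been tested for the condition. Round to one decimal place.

40.0%

Each cell contributes population-share × respondent value:
  0–1 yr: 0.4 × 48.2 = 19.28
  2–5 yr: 0.07 × 68.5 = 4.795
  6–19 yr: 0.17 × 27.6 = 4.692
  20+ yr: 0.36 × 31.3 = 11.268
Post-stratified estimate = 40.035 → 40.0%.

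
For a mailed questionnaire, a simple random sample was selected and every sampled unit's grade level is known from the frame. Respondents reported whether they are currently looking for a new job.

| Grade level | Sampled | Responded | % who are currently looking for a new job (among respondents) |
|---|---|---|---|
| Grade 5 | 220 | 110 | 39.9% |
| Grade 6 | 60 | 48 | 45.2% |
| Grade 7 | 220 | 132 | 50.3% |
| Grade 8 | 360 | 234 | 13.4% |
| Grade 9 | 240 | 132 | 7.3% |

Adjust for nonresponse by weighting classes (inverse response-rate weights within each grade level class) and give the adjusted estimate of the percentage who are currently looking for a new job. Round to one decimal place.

Class response rates: Grade 5 110/220 = 50%, Grade 6 48/60 = 80%, Grade 7 132/220 = 60%, Grade 8 234/360 = 65%, Grade 9 132/240 = 55%.
With weight = n_sampled/n_responded per class, the weighted class total is n_sampled:
  Grade 5: 220 × 39.9 = 8778
  Grade 6: 60 × 45.2 = 2712
  Grade 7: 220 × 50.3 = 11,066
  Grade 8: 360 × 13.4 = 4824
  Grade 9: 240 × 7.3 = 1752
Adjusted estimate = 29,132 / 1,100 = 26.4836 → 26.5%.

26.5%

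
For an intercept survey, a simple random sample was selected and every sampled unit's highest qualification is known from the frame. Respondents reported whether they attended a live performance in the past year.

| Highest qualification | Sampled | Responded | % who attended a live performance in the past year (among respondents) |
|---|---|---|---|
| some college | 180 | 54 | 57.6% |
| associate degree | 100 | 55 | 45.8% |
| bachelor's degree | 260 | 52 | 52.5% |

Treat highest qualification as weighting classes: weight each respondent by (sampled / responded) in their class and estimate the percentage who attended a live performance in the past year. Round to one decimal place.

53.0%

Response rates by class: some college 54/180 = 30%, associate degree 55/100 = 55%, bachelor's degree 52/260 = 20%.
Inverse-response-rate weighting restores each class to its sampled count, so class totals weight by n_sampled:
  some college: 180 × 57.6 = 10,368
  associate degree: 100 × 45.8 = 4580
  bachelor's degree: 260 × 52.5 = 13,650
Adjusted estimate = 28,598 / 540 = 52.9593 → 53.0%.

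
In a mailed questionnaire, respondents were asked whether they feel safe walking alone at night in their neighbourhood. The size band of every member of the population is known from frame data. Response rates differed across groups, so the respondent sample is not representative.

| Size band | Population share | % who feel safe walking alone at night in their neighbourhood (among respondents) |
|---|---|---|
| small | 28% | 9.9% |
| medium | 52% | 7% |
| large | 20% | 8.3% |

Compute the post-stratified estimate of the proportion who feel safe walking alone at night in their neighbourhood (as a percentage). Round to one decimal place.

Reweight to the known size band distribution:
  small: 0.28 × 9.9 = 2.772
  medium: 0.52 × 7 = 3.64
  large: 0.2 × 8.3 = 1.66
Post-stratified estimate = 8.072 → 8.1%.

8.1%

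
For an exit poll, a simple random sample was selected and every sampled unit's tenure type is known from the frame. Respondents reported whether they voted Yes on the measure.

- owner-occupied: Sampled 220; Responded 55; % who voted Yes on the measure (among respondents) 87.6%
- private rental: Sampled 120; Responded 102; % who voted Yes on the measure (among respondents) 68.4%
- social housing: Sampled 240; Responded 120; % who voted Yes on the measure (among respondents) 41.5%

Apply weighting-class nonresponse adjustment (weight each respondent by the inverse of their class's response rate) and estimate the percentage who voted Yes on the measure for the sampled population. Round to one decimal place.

Response rates by class: owner-occupied 55/220 = 25%, private rental 102/120 = 85%, social housing 120/240 = 50%.
Weighting each respondent by the inverse class response rate inflates each class back to its sampled size, so the class weight is n_sampled:
  owner-occupied: 220 × 87.6 = 19,272
  private rental: 120 × 68.4 = 8208
  social housing: 240 × 41.5 = 9960
Adjusted estimate = 37,440 / 580 = 64.5517 → 64.6%.

64.6%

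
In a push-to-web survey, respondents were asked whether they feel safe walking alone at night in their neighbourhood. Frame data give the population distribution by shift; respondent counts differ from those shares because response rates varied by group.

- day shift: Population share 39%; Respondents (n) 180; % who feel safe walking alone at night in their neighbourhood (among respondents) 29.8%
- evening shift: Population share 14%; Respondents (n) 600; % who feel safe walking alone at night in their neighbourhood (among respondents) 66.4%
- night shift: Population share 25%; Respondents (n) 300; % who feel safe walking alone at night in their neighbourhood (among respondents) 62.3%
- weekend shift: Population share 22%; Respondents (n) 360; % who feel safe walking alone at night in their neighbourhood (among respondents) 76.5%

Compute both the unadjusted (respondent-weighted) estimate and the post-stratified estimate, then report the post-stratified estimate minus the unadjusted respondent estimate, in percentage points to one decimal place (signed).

-10.2 percentage points

Naive respondent-only estimate (weights = respondent counts):
  (180/1440)×29.8 + (600/1440)×66.4 + (300/1440)×62.3 + (360/1440)×76.5 = 63.4958%
Post-stratifying to population shares instead:
  0.39×29.8 + 0.14×66.4 + 0.25×62.3 + 0.22×76.5 = 53.323%
Difference = 53.323 − 63.4958 = -10.1728 pp.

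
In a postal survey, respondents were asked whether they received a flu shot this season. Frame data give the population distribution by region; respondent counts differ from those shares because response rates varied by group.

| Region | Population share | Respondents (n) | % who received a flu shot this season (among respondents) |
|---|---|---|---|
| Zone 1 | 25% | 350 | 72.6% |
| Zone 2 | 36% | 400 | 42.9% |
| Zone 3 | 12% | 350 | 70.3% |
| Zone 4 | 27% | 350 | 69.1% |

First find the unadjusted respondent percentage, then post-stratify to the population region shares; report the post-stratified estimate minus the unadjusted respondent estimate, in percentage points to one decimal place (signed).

Unadjusted (pooled respondent) estimate weights by respondent counts:
  (350/1450)×72.6 + (400/1450)×42.9 + (350/1450)×70.3 + (350/1450)×69.1 = 63.0069%
Post-stratified estimate weights by population shares:
  0.25×72.6 + 0.36×42.9 + 0.12×70.3 + 0.27×69.1 = 60.687%
Difference = 60.687 − 63.0069 = -2.3199 pp.

-2.3 percentage points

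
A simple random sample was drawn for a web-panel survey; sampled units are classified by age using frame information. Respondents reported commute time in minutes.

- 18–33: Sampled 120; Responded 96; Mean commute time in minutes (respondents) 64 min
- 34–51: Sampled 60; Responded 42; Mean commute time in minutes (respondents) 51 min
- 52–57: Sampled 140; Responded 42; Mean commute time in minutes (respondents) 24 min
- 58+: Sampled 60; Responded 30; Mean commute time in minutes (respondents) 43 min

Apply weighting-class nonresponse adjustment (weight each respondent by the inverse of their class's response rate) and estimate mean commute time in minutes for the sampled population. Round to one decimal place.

Response rates by class: 18–33 96/120 = 80%, 34–51 42/60 = 70%, 52–57 42/140 = 30%, 58+ 30/60 = 50%.
With weight = n_sampled/n_responded per class, the weighted class total is n_sampled:
  18–33: 120 × 64 = 7680
  34–51: 60 × 51 = 3060
  52–57: 140 × 24 = 3360
  58+: 60 × 43 = 2580
Adjusted estimate = 16,680 / 380 = 43.8947 → 43.9.

43.9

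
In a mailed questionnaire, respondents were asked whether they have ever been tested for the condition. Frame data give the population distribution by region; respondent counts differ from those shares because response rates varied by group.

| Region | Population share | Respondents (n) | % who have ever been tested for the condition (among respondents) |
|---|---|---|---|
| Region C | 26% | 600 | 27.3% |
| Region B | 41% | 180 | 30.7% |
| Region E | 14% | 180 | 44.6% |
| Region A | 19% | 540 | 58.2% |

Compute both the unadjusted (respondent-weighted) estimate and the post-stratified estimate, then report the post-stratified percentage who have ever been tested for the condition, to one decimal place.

Without adjustment, the pooled respondent share is:
  (600/1500)×27.3 + (180/1500)×30.7 + (180/1500)×44.6 + (540/1500)×58.2 = 40.908%
Reweighting by population region shares:
  0.26×27.3 + 0.41×30.7 + 0.14×44.6 + 0.19×58.2 = 36.987%

37.0%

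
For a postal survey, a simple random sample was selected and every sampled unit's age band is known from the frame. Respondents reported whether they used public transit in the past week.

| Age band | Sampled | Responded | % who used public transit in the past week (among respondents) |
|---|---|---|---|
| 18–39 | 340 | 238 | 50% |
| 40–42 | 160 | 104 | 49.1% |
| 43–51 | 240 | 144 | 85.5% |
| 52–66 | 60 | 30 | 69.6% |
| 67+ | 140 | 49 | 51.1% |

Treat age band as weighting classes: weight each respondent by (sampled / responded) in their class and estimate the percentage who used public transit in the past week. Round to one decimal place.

60.3%

Response rates by class: 18–39 238/340 = 70%, 40–42 104/160 = 65%, 43–51 144/240 = 60%, 52–66 30/60 = 50%, 67+ 49/140 = 35%.
Each respondent's weight = sampled/responded in their class; summing within a class gives n_sampled, so:
  18–39: 340 × 50 = 17,000
  40–42: 160 × 49.1 = 7856
  43–51: 240 × 85.5 = 20,520
  52–66: 60 × 69.6 = 4176
  67+: 140 × 51.1 = 7154
Adjusted estimate = 56,706 / 940 = 60.3255 → 60.3%.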